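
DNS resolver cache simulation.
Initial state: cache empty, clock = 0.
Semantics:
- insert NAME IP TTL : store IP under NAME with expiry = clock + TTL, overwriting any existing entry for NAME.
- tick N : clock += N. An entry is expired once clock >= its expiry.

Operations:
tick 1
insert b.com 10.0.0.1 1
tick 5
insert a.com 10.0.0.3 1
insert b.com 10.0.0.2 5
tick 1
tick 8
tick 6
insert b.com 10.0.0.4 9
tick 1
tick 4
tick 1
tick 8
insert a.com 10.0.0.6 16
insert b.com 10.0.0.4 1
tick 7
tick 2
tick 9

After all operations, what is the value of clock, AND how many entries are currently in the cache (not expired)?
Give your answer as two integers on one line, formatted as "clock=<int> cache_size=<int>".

Op 1: tick 1 -> clock=1.
Op 2: insert b.com -> 10.0.0.1 (expiry=1+1=2). clock=1
Op 3: tick 5 -> clock=6. purged={b.com}
Op 4: insert a.com -> 10.0.0.3 (expiry=6+1=7). clock=6
Op 5: insert b.com -> 10.0.0.2 (expiry=6+5=11). clock=6
Op 6: tick 1 -> clock=7. purged={a.com}
Op 7: tick 8 -> clock=15. purged={b.com}
Op 8: tick 6 -> clock=21.
Op 9: insert b.com -> 10.0.0.4 (expiry=21+9=30). clock=21
Op 10: tick 1 -> clock=22.
Op 11: tick 4 -> clock=26.
Op 12: tick 1 -> clock=27.
Op 13: tick 8 -> clock=35. purged={b.com}
Op 14: insert a.com -> 10.0.0.6 (expiry=35+16=51). clock=35
Op 15: insert b.com -> 10.0.0.4 (expiry=35+1=36). clock=35
Op 16: tick 7 -> clock=42. purged={b.com}
Op 17: tick 2 -> clock=44.
Op 18: tick 9 -> clock=53. purged={a.com}
Final clock = 53
Final cache (unexpired): {} -> size=0

Answer: clock=53 cache_size=0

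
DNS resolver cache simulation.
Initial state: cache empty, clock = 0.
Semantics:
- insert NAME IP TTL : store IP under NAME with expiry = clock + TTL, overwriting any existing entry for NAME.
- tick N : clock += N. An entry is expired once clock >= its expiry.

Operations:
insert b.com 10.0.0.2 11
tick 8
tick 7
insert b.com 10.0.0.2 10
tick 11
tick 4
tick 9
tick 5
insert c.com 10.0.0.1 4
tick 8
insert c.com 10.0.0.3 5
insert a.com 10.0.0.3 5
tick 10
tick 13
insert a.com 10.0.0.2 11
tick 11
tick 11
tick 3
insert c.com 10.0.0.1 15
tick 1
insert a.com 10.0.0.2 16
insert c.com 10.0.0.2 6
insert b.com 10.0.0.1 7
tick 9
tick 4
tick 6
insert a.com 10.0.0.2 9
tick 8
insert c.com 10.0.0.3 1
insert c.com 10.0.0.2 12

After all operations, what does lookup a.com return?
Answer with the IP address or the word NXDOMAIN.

Op 1: insert b.com -> 10.0.0.2 (expiry=0+11=11). clock=0
Op 2: tick 8 -> clock=8.
Op 3: tick 7 -> clock=15. purged={b.com}
Op 4: insert b.com -> 10.0.0.2 (expiry=15+10=25). clock=15
Op 5: tick 11 -> clock=26. purged={b.com}
Op 6: tick 4 -> clock=30.
Op 7: tick 9 -> clock=39.
Op 8: tick 5 -> clock=44.
Op 9: insert c.com -> 10.0.0.1 (expiry=44+4=48). clock=44
Op 10: tick 8 -> clock=52. purged={c.com}
Op 11: insert c.com -> 10.0.0.3 (expiry=52+5=57). clock=52
Op 12: insert a.com -> 10.0.0.3 (expiry=52+5=57). clock=52
Op 13: tick 10 -> clock=62. purged={a.com,c.com}
Op 14: tick 13 -> clock=75.
Op 15: insert a.com -> 10.0.0.2 (expiry=75+11=86). clock=75
Op 16: tick 11 -> clock=86. purged={a.com}
Op 17: tick 11 -> clock=97.
Op 18: tick 3 -> clock=100.
Op 19: insert c.com -> 10.0.0.1 (expiry=100+15=115). clock=100
Op 20: tick 1 -> clock=101.
Op 21: insert a.com -> 10.0.0.2 (expiry=101+16=117). clock=101
Op 22: insert c.com -> 10.0.0.2 (expiry=101+6=107). clock=101
Op 23: insert b.com -> 10.0.0.1 (expiry=101+7=108). clock=101
Op 24: tick 9 -> clock=110. purged={b.com,c.com}
Op 25: tick 4 -> clock=114.
Op 26: tick 6 -> clock=120. purged={a.com}
Op 27: insert a.com -> 10.0.0.2 (expiry=120+9=129). clock=120
Op 28: tick 8 -> clock=128.
Op 29: insert c.com -> 10.0.0.3 (expiry=128+1=129). clock=128
Op 30: insert c.com -> 10.0.0.2 (expiry=128+12=140). clock=128
lookup a.com: present, ip=10.0.0.2 expiry=129 > clock=128

Answer: 10.0.0.2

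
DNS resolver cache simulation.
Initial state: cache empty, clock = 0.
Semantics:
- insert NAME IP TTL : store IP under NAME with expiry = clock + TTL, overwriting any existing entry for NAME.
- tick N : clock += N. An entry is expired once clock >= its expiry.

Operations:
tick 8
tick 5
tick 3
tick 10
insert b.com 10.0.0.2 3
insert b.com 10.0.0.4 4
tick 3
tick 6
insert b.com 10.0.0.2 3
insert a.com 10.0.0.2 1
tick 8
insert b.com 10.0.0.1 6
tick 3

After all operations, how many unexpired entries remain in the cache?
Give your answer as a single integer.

Answer: 1

Derivation:
Op 1: tick 8 -> clock=8.
Op 2: tick 5 -> clock=13.
Op 3: tick 3 -> clock=16.
Op 4: tick 10 -> clock=26.
Op 5: insert b.com -> 10.0.0.2 (expiry=26+3=29). clock=26
Op 6: insert b.com -> 10.0.0.4 (expiry=26+4=30). clock=26
Op 7: tick 3 -> clock=29.
Op 8: tick 6 -> clock=35. purged={b.com}
Op 9: insert b.com -> 10.0.0.2 (expiry=35+3=38). clock=35
Op 10: insert a.com -> 10.0.0.2 (expiry=35+1=36). clock=35
Op 11: tick 8 -> clock=43. purged={a.com,b.com}
Op 12: insert b.com -> 10.0.0.1 (expiry=43+6=49). clock=43
Op 13: tick 3 -> clock=46.
Final cache (unexpired): {b.com} -> size=1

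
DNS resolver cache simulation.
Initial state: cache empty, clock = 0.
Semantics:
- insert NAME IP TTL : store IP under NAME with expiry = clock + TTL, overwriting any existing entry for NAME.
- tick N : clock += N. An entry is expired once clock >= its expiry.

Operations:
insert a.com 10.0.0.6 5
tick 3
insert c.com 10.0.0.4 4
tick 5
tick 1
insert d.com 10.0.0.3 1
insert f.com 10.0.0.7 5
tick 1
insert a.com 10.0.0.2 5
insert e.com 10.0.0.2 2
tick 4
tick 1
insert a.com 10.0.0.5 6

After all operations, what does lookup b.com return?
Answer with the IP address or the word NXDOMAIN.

Answer: NXDOMAIN

Derivation:
Op 1: insert a.com -> 10.0.0.6 (expiry=0+5=5). clock=0
Op 2: tick 3 -> clock=3.
Op 3: insert c.com -> 10.0.0.4 (expiry=3+4=7). clock=3
Op 4: tick 5 -> clock=8. purged={a.com,c.com}
Op 5: tick 1 -> clock=9.
Op 6: insert d.com -> 10.0.0.3 (expiry=9+1=10). clock=9
Op 7: insert f.com -> 10.0.0.7 (expiry=9+5=14). clock=9
Op 8: tick 1 -> clock=10. purged={d.com}
Op 9: insert a.com -> 10.0.0.2 (expiry=10+5=15). clock=10
Op 10: insert e.com -> 10.0.0.2 (expiry=10+2=12). clock=10
Op 11: tick 4 -> clock=14. purged={e.com,f.com}
Op 12: tick 1 -> clock=15. purged={a.com}
Op 13: insert a.com -> 10.0.0.5 (expiry=15+6=21). clock=15
lookup b.com: not in cache (expired or never inserted)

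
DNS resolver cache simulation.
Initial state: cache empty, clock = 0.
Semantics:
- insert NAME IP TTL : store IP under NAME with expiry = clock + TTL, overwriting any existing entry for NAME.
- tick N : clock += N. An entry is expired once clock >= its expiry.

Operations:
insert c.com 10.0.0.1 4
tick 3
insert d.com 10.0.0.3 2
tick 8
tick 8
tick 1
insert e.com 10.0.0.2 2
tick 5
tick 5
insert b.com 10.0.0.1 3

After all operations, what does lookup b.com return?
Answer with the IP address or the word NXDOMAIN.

Op 1: insert c.com -> 10.0.0.1 (expiry=0+4=4). clock=0
Op 2: tick 3 -> clock=3.
Op 3: insert d.com -> 10.0.0.3 (expiry=3+2=5). clock=3
Op 4: tick 8 -> clock=11. purged={c.com,d.com}
Op 5: tick 8 -> clock=19.
Op 6: tick 1 -> clock=20.
Op 7: insert e.com -> 10.0.0.2 (expiry=20+2=22). clock=20
Op 8: tick 5 -> clock=25. purged={e.com}
Op 9: tick 5 -> clock=30.
Op 10: insert b.com -> 10.0.0.1 (expiry=30+3=33). clock=30
lookup b.com: present, ip=10.0.0.1 expiry=33 > clock=30

Answer: 10.0.0.1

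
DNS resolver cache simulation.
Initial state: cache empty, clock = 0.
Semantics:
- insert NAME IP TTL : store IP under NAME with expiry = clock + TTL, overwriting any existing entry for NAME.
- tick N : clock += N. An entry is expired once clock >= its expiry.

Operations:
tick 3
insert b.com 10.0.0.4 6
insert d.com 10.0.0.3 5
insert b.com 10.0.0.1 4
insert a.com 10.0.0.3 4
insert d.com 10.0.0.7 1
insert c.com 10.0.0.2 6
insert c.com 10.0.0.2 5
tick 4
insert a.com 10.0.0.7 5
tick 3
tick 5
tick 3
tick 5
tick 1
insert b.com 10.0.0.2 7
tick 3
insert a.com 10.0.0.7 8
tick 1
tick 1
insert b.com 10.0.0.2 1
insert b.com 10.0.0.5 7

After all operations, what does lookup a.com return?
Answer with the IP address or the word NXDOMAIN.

Answer: 10.0.0.7

Derivation:
Op 1: tick 3 -> clock=3.
Op 2: insert b.com -> 10.0.0.4 (expiry=3+6=9). clock=3
Op 3: insert d.com -> 10.0.0.3 (expiry=3+5=8). clock=3
Op 4: insert b.com -> 10.0.0.1 (expiry=3+4=7). clock=3
Op 5: insert a.com -> 10.0.0.3 (expiry=3+4=7). clock=3
Op 6: insert d.com -> 10.0.0.7 (expiry=3+1=4). clock=3
Op 7: insert c.com -> 10.0.0.2 (expiry=3+6=9). clock=3
Op 8: insert c.com -> 10.0.0.2 (expiry=3+5=8). clock=3
Op 9: tick 4 -> clock=7. purged={a.com,b.com,d.com}
Op 10: insert a.com -> 10.0.0.7 (expiry=7+5=12). clock=7
Op 11: tick 3 -> clock=10. purged={c.com}
Op 12: tick 5 -> clock=15. purged={a.com}
Op 13: tick 3 -> clock=18.
Op 14: tick 5 -> clock=23.
Op 15: tick 1 -> clock=24.
Op 16: insert b.com -> 10.0.0.2 (expiry=24+7=31). clock=24
Op 17: tick 3 -> clock=27.
Op 18: insert a.com -> 10.0.0.7 (expiry=27+8=35). clock=27
Op 19: tick 1 -> clock=28.
Op 20: tick 1 -> clock=29.
Op 21: insert b.com -> 10.0.0.2 (expiry=29+1=30). clock=29
Op 22: insert b.com -> 10.0.0.5 (expiry=29+7=36). clock=29
lookup a.com: present, ip=10.0.0.7 expiry=35 > clock=29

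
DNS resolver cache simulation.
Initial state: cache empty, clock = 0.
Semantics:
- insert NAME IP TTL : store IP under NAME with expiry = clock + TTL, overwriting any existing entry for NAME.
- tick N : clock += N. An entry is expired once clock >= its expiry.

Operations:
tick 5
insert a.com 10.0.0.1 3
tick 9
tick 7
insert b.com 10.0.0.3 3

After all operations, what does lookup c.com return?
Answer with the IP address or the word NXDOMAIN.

Answer: NXDOMAIN

Derivation:
Op 1: tick 5 -> clock=5.
Op 2: insert a.com -> 10.0.0.1 (expiry=5+3=8). clock=5
Op 3: tick 9 -> clock=14. purged={a.com}
Op 4: tick 7 -> clock=21.
Op 5: insert b.com -> 10.0.0.3 (expiry=21+3=24). clock=21
lookup c.com: not in cache (expired or never inserted)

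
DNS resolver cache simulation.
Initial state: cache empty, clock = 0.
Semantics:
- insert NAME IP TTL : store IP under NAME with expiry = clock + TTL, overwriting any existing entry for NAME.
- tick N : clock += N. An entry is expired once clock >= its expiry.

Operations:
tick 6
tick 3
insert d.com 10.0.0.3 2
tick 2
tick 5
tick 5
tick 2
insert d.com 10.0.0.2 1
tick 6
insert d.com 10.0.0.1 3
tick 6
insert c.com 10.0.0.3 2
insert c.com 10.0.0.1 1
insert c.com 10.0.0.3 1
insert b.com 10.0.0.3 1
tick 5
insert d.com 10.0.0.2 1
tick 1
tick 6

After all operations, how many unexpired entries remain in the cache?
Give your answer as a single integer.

Answer: 0

Derivation:
Op 1: tick 6 -> clock=6.
Op 2: tick 3 -> clock=9.
Op 3: insert d.com -> 10.0.0.3 (expiry=9+2=11). clock=9
Op 4: tick 2 -> clock=11. purged={d.com}
Op 5: tick 5 -> clock=16.
Op 6: tick 5 -> clock=21.
Op 7: tick 2 -> clock=23.
Op 8: insert d.com -> 10.0.0.2 (expiry=23+1=24). clock=23
Op 9: tick 6 -> clock=29. purged={d.com}
Op 10: insert d.com -> 10.0.0.1 (expiry=29+3=32). clock=29
Op 11: tick 6 -> clock=35. purged={d.com}
Op 12: insert c.com -> 10.0.0.3 (expiry=35+2=37). clock=35
Op 13: insert c.com -> 10.0.0.1 (expiry=35+1=36). clock=35
Op 14: insert c.com -> 10.0.0.3 (expiry=35+1=36). clock=35
Op 15: insert b.com -> 10.0.0.3 (expiry=35+1=36). clock=35
Op 16: tick 5 -> clock=40. purged={b.com,c.com}
Op 17: insert d.com -> 10.0.0.2 (expiry=40+1=41). clock=40
Op 18: tick 1 -> clock=41. purged={d.com}
Op 19: tick 6 -> clock=47.
Final cache (unexpired): {} -> size=0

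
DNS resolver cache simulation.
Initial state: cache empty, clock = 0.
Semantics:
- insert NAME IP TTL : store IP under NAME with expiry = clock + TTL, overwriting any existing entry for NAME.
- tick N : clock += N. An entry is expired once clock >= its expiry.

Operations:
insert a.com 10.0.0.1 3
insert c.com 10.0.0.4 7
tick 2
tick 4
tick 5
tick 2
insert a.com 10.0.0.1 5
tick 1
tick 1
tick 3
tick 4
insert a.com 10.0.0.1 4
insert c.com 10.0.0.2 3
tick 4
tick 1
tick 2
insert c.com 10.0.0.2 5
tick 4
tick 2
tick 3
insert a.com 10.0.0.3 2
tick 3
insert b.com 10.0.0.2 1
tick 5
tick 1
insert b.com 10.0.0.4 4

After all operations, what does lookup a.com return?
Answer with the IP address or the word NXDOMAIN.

Answer: NXDOMAIN

Derivation:
Op 1: insert a.com -> 10.0.0.1 (expiry=0+3=3). clock=0
Op 2: insert c.com -> 10.0.0.4 (expiry=0+7=7). clock=0
Op 3: tick 2 -> clock=2.
Op 4: tick 4 -> clock=6. purged={a.com}
Op 5: tick 5 -> clock=11. purged={c.com}
Op 6: tick 2 -> clock=13.
Op 7: insert a.com -> 10.0.0.1 (expiry=13+5=18). clock=13
Op 8: tick 1 -> clock=14.
Op 9: tick 1 -> clock=15.
Op 10: tick 3 -> clock=18. purged={a.com}
Op 11: tick 4 -> clock=22.
Op 12: insert a.com -> 10.0.0.1 (expiry=22+4=26). clock=22
Op 13: insert c.com -> 10.0.0.2 (expiry=22+3=25). clock=22
Op 14: tick 4 -> clock=26. purged={a.com,c.com}
Op 15: tick 1 -> clock=27.
Op 16: tick 2 -> clock=29.
Op 17: insert c.com -> 10.0.0.2 (expiry=29+5=34). clock=29
Op 18: tick 4 -> clock=33.
Op 19: tick 2 -> clock=35. purged={c.com}
Op 20: tick 3 -> clock=38.
Op 21: insert a.com -> 10.0.0.3 (expiry=38+2=40). clock=38
Op 22: tick 3 -> clock=41. purged={a.com}
Op 23: insert b.com -> 10.0.0.2 (expiry=41+1=42). clock=41
Op 24: tick 5 -> clock=46. purged={b.com}
Op 25: tick 1 -> clock=47.
Op 26: insert b.com -> 10.0.0.4 (expiry=47+4=51). clock=47
lookup a.com: not in cache (expired or never inserted)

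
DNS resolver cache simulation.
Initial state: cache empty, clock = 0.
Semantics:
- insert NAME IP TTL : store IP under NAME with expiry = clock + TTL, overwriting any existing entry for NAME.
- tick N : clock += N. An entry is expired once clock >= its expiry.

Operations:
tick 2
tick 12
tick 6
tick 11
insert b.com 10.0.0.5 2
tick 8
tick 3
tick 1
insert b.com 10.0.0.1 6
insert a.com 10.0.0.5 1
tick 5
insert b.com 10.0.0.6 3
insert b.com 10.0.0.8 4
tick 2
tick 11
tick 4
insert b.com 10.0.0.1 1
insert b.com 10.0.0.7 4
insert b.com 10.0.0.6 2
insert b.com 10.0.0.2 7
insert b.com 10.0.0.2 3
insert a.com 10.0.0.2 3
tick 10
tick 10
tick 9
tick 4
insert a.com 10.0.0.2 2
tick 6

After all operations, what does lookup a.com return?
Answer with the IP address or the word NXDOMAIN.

Answer: NXDOMAIN

Derivation:
Op 1: tick 2 -> clock=2.
Op 2: tick 12 -> clock=14.
Op 3: tick 6 -> clock=20.
Op 4: tick 11 -> clock=31.
Op 5: insert b.com -> 10.0.0.5 (expiry=31+2=33). clock=31
Op 6: tick 8 -> clock=39. purged={b.com}
Op 7: tick 3 -> clock=42.
Op 8: tick 1 -> clock=43.
Op 9: insert b.com -> 10.0.0.1 (expiry=43+6=49). clock=43
Op 10: insert a.com -> 10.0.0.5 (expiry=43+1=44). clock=43
Op 11: tick 5 -> clock=48. purged={a.com}
Op 12: insert b.com -> 10.0.0.6 (expiry=48+3=51). clock=48
Op 13: insert b.com -> 10.0.0.8 (expiry=48+4=52). clock=48
Op 14: tick 2 -> clock=50.
Op 15: tick 11 -> clock=61. purged={b.com}
Op 16: tick 4 -> clock=65.
Op 17: insert b.com -> 10.0.0.1 (expiry=65+1=66). clock=65
Op 18: insert b.com -> 10.0.0.7 (expiry=65+4=69). clock=65
Op 19: insert b.com -> 10.0.0.6 (expiry=65+2=67). clock=65
Op 20: insert b.com -> 10.0.0.2 (expiry=65+7=72). clock=65
Op 21: insert b.com -> 10.0.0.2 (expiry=65+3=68). clock=65
Op 22: insert a.com -> 10.0.0.2 (expiry=65+3=68). clock=65
Op 23: tick 10 -> clock=75. purged={a.com,b.com}
Op 24: tick 10 -> clock=85.
Op 25: tick 9 -> clock=94.
Op 26: tick 4 -> clock=98.
Op 27: insert a.com -> 10.0.0.2 (expiry=98+2=100). clock=98
Op 28: tick 6 -> clock=104. purged={a.com}
lookup a.com: not in cache (expired or never inserted)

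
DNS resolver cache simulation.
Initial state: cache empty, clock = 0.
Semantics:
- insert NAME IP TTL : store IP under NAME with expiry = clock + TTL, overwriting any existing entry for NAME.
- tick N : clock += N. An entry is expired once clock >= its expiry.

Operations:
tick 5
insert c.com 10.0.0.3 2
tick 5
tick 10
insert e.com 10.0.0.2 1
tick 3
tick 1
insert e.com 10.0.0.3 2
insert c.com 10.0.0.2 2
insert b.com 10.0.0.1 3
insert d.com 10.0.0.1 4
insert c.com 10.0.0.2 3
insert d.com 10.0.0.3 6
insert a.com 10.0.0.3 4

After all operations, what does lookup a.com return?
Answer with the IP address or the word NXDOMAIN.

Op 1: tick 5 -> clock=5.
Op 2: insert c.com -> 10.0.0.3 (expiry=5+2=7). clock=5
Op 3: tick 5 -> clock=10. purged={c.com}
Op 4: tick 10 -> clock=20.
Op 5: insert e.com -> 10.0.0.2 (expiry=20+1=21). clock=20
Op 6: tick 3 -> clock=23. purged={e.com}
Op 7: tick 1 -> clock=24.
Op 8: insert e.com -> 10.0.0.3 (expiry=24+2=26). clock=24
Op 9: insert c.com -> 10.0.0.2 (expiry=24+2=26). clock=24
Op 10: insert b.com -> 10.0.0.1 (expiry=24+3=27). clock=24
Op 11: insert d.com -> 10.0.0.1 (expiry=24+4=28). clock=24
Op 12: insert c.com -> 10.0.0.2 (expiry=24+3=27). clock=24
Op 13: insert d.com -> 10.0.0.3 (expiry=24+6=30). clock=24
Op 14: insert a.com -> 10.0.0.3 (expiry=24+4=28). clock=24
lookup a.com: present, ip=10.0.0.3 expiry=28 > clock=24

Answer: 10.0.0.3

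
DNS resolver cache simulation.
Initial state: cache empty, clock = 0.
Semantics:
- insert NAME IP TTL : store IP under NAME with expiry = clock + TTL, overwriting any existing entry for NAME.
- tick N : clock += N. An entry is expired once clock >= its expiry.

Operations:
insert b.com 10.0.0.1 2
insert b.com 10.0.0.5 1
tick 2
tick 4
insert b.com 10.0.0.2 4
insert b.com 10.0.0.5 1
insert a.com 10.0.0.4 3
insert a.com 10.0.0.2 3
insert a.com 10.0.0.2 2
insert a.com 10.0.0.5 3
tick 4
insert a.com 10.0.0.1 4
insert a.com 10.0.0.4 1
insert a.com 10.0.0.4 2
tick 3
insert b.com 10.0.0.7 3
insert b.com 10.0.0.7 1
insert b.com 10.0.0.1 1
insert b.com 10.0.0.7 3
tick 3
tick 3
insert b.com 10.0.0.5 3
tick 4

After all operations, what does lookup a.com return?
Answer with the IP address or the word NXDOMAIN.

Answer: NXDOMAIN

Derivation:
Op 1: insert b.com -> 10.0.0.1 (expiry=0+2=2). clock=0
Op 2: insert b.com -> 10.0.0.5 (expiry=0+1=1). clock=0
Op 3: tick 2 -> clock=2. purged={b.com}
Op 4: tick 4 -> clock=6.
Op 5: insert b.com -> 10.0.0.2 (expiry=6+4=10). clock=6
Op 6: insert b.com -> 10.0.0.5 (expiry=6+1=7). clock=6
Op 7: insert a.com -> 10.0.0.4 (expiry=6+3=9). clock=6
Op 8: insert a.com -> 10.0.0.2 (expiry=6+3=9). clock=6
Op 9: insert a.com -> 10.0.0.2 (expiry=6+2=8). clock=6
Op 10: insert a.com -> 10.0.0.5 (expiry=6+3=9). clock=6
Op 11: tick 4 -> clock=10. purged={a.com,b.com}
Op 12: insert a.com -> 10.0.0.1 (expiry=10+4=14). clock=10
Op 13: insert a.com -> 10.0.0.4 (expiry=10+1=11). clock=10
Op 14: insert a.com -> 10.0.0.4 (expiry=10+2=12). clock=10
Op 15: tick 3 -> clock=13. purged={a.com}
Op 16: insert b.com -> 10.0.0.7 (expiry=13+3=16). clock=13
Op 17: insert b.com -> 10.0.0.7 (expiry=13+1=14). clock=13
Op 18: insert b.com -> 10.0.0.1 (expiry=13+1=14). clock=13
Op 19: insert b.com -> 10.0.0.7 (expiry=13+3=16). clock=13
Op 20: tick 3 -> clock=16. purged={b.com}
Op 21: tick 3 -> clock=19.
Op 22: insert b.com -> 10.0.0.5 (expiry=19+3=22). clock=19
Op 23: tick 4 -> clock=23. purged={b.com}
lookup a.com: not in cache (expired or never inserted)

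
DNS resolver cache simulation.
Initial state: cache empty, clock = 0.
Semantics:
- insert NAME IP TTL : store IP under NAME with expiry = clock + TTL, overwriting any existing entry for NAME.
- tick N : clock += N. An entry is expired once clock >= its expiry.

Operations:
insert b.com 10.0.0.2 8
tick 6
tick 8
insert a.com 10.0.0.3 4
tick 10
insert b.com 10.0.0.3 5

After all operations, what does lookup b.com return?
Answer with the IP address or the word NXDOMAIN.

Answer: 10.0.0.3

Derivation:
Op 1: insert b.com -> 10.0.0.2 (expiry=0+8=8). clock=0
Op 2: tick 6 -> clock=6.
Op 3: tick 8 -> clock=14. purged={b.com}
Op 4: insert a.com -> 10.0.0.3 (expiry=14+4=18). clock=14
Op 5: tick 10 -> clock=24. purged={a.com}
Op 6: insert b.com -> 10.0.0.3 (expiry=24+5=29). clock=24
lookup b.com: present, ip=10.0.0.3 expiry=29 > clock=24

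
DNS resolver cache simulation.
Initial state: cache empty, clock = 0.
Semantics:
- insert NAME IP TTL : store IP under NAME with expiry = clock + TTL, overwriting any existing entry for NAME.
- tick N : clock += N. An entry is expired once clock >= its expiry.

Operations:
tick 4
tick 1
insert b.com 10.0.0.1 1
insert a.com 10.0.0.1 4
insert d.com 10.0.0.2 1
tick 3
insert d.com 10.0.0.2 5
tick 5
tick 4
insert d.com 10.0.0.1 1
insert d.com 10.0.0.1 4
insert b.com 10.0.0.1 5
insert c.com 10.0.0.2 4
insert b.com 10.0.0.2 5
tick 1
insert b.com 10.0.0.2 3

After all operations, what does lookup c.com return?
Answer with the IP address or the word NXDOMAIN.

Answer: 10.0.0.2

Derivation:
Op 1: tick 4 -> clock=4.
Op 2: tick 1 -> clock=5.
Op 3: insert b.com -> 10.0.0.1 (expiry=5+1=6). clock=5
Op 4: insert a.com -> 10.0.0.1 (expiry=5+4=9). clock=5
Op 5: insert d.com -> 10.0.0.2 (expiry=5+1=6). clock=5
Op 6: tick 3 -> clock=8. purged={b.com,d.com}
Op 7: insert d.com -> 10.0.0.2 (expiry=8+5=13). clock=8
Op 8: tick 5 -> clock=13. purged={a.com,d.com}
Op 9: tick 4 -> clock=17.
Op 10: insert d.com -> 10.0.0.1 (expiry=17+1=18). clock=17
Op 11: insert d.com -> 10.0.0.1 (expiry=17+4=21). clock=17
Op 12: insert b.com -> 10.0.0.1 (expiry=17+5=22). clock=17
Op 13: insert c.com -> 10.0.0.2 (expiry=17+4=21). clock=17
Op 14: insert b.com -> 10.0.0.2 (expiry=17+5=22). clock=17
Op 15: tick 1 -> clock=18.
Op 16: insert b.com -> 10.0.0.2 (expiry=18+3=21). clock=18
lookup c.com: present, ip=10.0.0.2 expiry=21 > clock=18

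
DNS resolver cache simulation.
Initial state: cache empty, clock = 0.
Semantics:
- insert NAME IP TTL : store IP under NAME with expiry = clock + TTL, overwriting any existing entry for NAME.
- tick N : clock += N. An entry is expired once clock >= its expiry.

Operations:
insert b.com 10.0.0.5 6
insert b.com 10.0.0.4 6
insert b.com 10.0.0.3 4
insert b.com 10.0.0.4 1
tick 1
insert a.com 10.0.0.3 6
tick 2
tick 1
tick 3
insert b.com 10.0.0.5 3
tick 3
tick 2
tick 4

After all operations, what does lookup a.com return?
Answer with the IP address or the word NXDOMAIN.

Answer: NXDOMAIN

Derivation:
Op 1: insert b.com -> 10.0.0.5 (expiry=0+6=6). clock=0
Op 2: insert b.com -> 10.0.0.4 (expiry=0+6=6). clock=0
Op 3: insert b.com -> 10.0.0.3 (expiry=0+4=4). clock=0
Op 4: insert b.com -> 10.0.0.4 (expiry=0+1=1). clock=0
Op 5: tick 1 -> clock=1. purged={b.com}
Op 6: insert a.com -> 10.0.0.3 (expiry=1+6=7). clock=1
Op 7: tick 2 -> clock=3.
Op 8: tick 1 -> clock=4.
Op 9: tick 3 -> clock=7. purged={a.com}
Op 10: insert b.com -> 10.0.0.5 (expiry=7+3=10). clock=7
Op 11: tick 3 -> clock=10. purged={b.com}
Op 12: tick 2 -> clock=12.
Op 13: tick 4 -> clock=16.
lookup a.com: not in cache (expired or never inserted)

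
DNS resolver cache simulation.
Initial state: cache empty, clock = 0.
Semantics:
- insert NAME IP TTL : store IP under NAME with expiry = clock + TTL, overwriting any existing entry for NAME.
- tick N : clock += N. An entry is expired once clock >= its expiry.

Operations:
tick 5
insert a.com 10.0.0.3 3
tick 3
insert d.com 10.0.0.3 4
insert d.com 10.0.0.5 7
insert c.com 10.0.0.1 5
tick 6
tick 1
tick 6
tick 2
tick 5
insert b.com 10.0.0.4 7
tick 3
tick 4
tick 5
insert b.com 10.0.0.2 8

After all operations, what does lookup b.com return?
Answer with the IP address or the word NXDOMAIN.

Op 1: tick 5 -> clock=5.
Op 2: insert a.com -> 10.0.0.3 (expiry=5+3=8). clock=5
Op 3: tick 3 -> clock=8. purged={a.com}
Op 4: insert d.com -> 10.0.0.3 (expiry=8+4=12). clock=8
Op 5: insert d.com -> 10.0.0.5 (expiry=8+7=15). clock=8
Op 6: insert c.com -> 10.0.0.1 (expiry=8+5=13). clock=8
Op 7: tick 6 -> clock=14. purged={c.com}
Op 8: tick 1 -> clock=15. purged={d.com}
Op 9: tick 6 -> clock=21.
Op 10: tick 2 -> clock=23.
Op 11: tick 5 -> clock=28.
Op 12: insert b.com -> 10.0.0.4 (expiry=28+7=35). clock=28
Op 13: tick 3 -> clock=31.
Op 14: tick 4 -> clock=35. purged={b.com}
Op 15: tick 5 -> clock=40.
Op 16: insert b.com -> 10.0.0.2 (expiry=40+8=48). clock=40
lookup b.com: present, ip=10.0.0.2 expiry=48 > clock=40

Answer: 10.0.0.2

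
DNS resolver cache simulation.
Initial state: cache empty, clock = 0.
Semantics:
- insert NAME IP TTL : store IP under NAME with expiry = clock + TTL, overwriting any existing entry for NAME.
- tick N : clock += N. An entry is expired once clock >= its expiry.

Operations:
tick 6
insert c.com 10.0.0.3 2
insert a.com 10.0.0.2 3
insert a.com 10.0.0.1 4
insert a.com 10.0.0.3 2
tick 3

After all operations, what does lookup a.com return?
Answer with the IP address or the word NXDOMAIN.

Answer: NXDOMAIN

Derivation:
Op 1: tick 6 -> clock=6.
Op 2: insert c.com -> 10.0.0.3 (expiry=6+2=8). clock=6
Op 3: insert a.com -> 10.0.0.2 (expiry=6+3=9). clock=6
Op 4: insert a.com -> 10.0.0.1 (expiry=6+4=10). clock=6
Op 5: insert a.com -> 10.0.0.3 (expiry=6+2=8). clock=6
Op 6: tick 3 -> clock=9. purged={a.com,c.com}
lookup a.com: not in cache (expired or never inserted)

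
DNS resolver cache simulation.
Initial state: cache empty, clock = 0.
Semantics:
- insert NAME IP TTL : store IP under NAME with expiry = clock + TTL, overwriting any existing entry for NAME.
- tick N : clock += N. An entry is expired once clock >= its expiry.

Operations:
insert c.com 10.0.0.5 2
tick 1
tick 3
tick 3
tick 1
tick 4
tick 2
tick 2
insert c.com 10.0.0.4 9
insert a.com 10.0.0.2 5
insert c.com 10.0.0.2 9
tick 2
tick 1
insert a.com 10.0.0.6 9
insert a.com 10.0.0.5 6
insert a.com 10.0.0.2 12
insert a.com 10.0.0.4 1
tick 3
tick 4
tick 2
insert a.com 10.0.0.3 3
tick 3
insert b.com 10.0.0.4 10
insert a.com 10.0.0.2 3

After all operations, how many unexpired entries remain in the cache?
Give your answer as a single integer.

Answer: 2

Derivation:
Op 1: insert c.com -> 10.0.0.5 (expiry=0+2=2). clock=0
Op 2: tick 1 -> clock=1.
Op 3: tick 3 -> clock=4. purged={c.com}
Op 4: tick 3 -> clock=7.
Op 5: tick 1 -> clock=8.
Op 6: tick 4 -> clock=12.
Op 7: tick 2 -> clock=14.
Op 8: tick 2 -> clock=16.
Op 9: insert c.com -> 10.0.0.4 (expiry=16+9=25). clock=16
Op 10: insert a.com -> 10.0.0.2 (expiry=16+5=21). clock=16
Op 11: insert c.com -> 10.0.0.2 (expiry=16+9=25). clock=16
Op 12: tick 2 -> clock=18.
Op 13: tick 1 -> clock=19.
Op 14: insert a.com -> 10.0.0.6 (expiry=19+9=28). clock=19
Op 15: insert a.com -> 10.0.0.5 (expiry=19+6=25). clock=19
Op 16: insert a.com -> 10.0.0.2 (expiry=19+12=31). clock=19
Op 17: insert a.com -> 10.0.0.4 (expiry=19+1=20). clock=19
Op 18: tick 3 -> clock=22. purged={a.com}
Op 19: tick 4 -> clock=26. purged={c.com}
Op 20: tick 2 -> clock=28.
Op 21: insert a.com -> 10.0.0.3 (expiry=28+3=31). clock=28
Op 22: tick 3 -> clock=31. purged={a.com}
Op 23: insert b.com -> 10.0.0.4 (expiry=31+10=41). clock=31
Op 24: insert a.com -> 10.0.0.2 (expiry=31+3=34). clock=31
Final cache (unexpired): {a.com,b.com} -> size=2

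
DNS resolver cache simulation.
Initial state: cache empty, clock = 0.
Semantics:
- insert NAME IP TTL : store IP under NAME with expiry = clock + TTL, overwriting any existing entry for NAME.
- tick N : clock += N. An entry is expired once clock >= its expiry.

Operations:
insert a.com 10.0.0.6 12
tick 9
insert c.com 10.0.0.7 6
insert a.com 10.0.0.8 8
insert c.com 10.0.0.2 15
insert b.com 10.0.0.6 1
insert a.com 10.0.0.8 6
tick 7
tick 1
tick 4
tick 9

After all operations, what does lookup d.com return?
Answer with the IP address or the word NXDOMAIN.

Answer: NXDOMAIN

Derivation:
Op 1: insert a.com -> 10.0.0.6 (expiry=0+12=12). clock=0
Op 2: tick 9 -> clock=9.
Op 3: insert c.com -> 10.0.0.7 (expiry=9+6=15). clock=9
Op 4: insert a.com -> 10.0.0.8 (expiry=9+8=17). clock=9
Op 5: insert c.com -> 10.0.0.2 (expiry=9+15=24). clock=9
Op 6: insert b.com -> 10.0.0.6 (expiry=9+1=10). clock=9
Op 7: insert a.com -> 10.0.0.8 (expiry=9+6=15). clock=9
Op 8: tick 7 -> clock=16. purged={a.com,b.com}
Op 9: tick 1 -> clock=17.
Op 10: tick 4 -> clock=21.
Op 11: tick 9 -> clock=30. purged={c.com}
lookup d.com: not in cache (expired or never inserted)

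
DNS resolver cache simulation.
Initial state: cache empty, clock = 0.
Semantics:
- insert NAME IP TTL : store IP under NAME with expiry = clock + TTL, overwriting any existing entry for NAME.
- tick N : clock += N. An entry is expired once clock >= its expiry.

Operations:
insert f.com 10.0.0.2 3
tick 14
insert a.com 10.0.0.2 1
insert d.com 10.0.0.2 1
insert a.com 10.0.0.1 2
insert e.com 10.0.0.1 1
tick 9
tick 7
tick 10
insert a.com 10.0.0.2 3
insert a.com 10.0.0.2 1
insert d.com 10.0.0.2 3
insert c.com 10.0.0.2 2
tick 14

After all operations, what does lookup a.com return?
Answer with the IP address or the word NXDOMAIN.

Answer: NXDOMAIN

Derivation:
Op 1: insert f.com -> 10.0.0.2 (expiry=0+3=3). clock=0
Op 2: tick 14 -> clock=14. purged={f.com}
Op 3: insert a.com -> 10.0.0.2 (expiry=14+1=15). clock=14
Op 4: insert d.com -> 10.0.0.2 (expiry=14+1=15). clock=14
Op 5: insert a.com -> 10.0.0.1 (expiry=14+2=16). clock=14
Op 6: insert e.com -> 10.0.0.1 (expiry=14+1=15). clock=14
Op 7: tick 9 -> clock=23. purged={a.com,d.com,e.com}
Op 8: tick 7 -> clock=30.
Op 9: tick 10 -> clock=40.
Op 10: insert a.com -> 10.0.0.2 (expiry=40+3=43). clock=40
Op 11: insert a.com -> 10.0.0.2 (expiry=40+1=41). clock=40
Op 12: insert d.com -> 10.0.0.2 (expiry=40+3=43). clock=40
Op 13: insert c.com -> 10.0.0.2 (expiry=40+2=42). clock=40
Op 14: tick 14 -> clock=54. purged={a.com,c.com,d.com}
lookup a.com: not in cache (expired or never inserted)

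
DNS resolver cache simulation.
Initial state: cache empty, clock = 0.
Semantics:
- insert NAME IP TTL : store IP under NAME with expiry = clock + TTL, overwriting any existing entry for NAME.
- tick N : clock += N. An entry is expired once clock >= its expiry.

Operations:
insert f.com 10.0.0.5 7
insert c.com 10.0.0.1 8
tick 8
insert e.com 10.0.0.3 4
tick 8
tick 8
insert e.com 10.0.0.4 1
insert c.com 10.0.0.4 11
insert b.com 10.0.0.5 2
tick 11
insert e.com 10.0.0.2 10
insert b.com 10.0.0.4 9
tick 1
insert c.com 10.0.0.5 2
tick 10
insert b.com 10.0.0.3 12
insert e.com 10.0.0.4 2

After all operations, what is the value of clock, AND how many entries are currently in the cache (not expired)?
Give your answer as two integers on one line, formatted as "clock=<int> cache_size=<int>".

Answer: clock=46 cache_size=2

Derivation:
Op 1: insert f.com -> 10.0.0.5 (expiry=0+7=7). clock=0
Op 2: insert c.com -> 10.0.0.1 (expiry=0+8=8). clock=0
Op 3: tick 8 -> clock=8. purged={c.com,f.com}
Op 4: insert e.com -> 10.0.0.3 (expiry=8+4=12). clock=8
Op 5: tick 8 -> clock=16. purged={e.com}
Op 6: tick 8 -> clock=24.
Op 7: insert e.com -> 10.0.0.4 (expiry=24+1=25). clock=24
Op 8: insert c.com -> 10.0.0.4 (expiry=24+11=35). clock=24
Op 9: insert b.com -> 10.0.0.5 (expiry=24+2=26). clock=24
Op 10: tick 11 -> clock=35. purged={b.com,c.com,e.com}
Op 11: insert e.com -> 10.0.0.2 (expiry=35+10=45). clock=35
Op 12: insert b.com -> 10.0.0.4 (expiry=35+9=44). clock=35
Op 13: tick 1 -> clock=36.
Op 14: insert c.com -> 10.0.0.5 (expiry=36+2=38). clock=36
Op 15: tick 10 -> clock=46. purged={b.com,c.com,e.com}
Op 16: insert b.com -> 10.0.0.3 (expiry=46+12=58). clock=46
Op 17: insert e.com -> 10.0.0.4 (expiry=46+2=48). clock=46
Final clock = 46
Final cache (unexpired): {b.com,e.com} -> size=2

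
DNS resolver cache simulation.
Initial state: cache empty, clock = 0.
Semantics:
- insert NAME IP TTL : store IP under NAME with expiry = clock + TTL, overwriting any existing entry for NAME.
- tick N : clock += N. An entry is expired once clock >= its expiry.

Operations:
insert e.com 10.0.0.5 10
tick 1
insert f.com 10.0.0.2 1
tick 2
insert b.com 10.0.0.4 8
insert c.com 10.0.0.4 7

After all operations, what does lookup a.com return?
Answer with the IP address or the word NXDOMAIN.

Answer: NXDOMAIN

Derivation:
Op 1: insert e.com -> 10.0.0.5 (expiry=0+10=10). clock=0
Op 2: tick 1 -> clock=1.
Op 3: insert f.com -> 10.0.0.2 (expiry=1+1=2). clock=1
Op 4: tick 2 -> clock=3. purged={f.com}
Op 5: insert b.com -> 10.0.0.4 (expiry=3+8=11). clock=3
Op 6: insert c.com -> 10.0.0.4 (expiry=3+7=10). clock=3
lookup a.com: not in cache (expired or never inserted)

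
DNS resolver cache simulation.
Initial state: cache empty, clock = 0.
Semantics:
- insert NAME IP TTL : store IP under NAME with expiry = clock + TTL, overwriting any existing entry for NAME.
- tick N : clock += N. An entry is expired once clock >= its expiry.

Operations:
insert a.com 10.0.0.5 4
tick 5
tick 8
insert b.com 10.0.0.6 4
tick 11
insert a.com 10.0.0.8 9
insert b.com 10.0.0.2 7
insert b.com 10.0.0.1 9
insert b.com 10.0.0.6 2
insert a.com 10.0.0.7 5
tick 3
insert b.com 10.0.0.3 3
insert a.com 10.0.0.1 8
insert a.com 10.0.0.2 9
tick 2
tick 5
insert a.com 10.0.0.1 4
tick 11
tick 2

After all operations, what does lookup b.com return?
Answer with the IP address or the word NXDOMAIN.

Op 1: insert a.com -> 10.0.0.5 (expiry=0+4=4). clock=0
Op 2: tick 5 -> clock=5. purged={a.com}
Op 3: tick 8 -> clock=13.
Op 4: insert b.com -> 10.0.0.6 (expiry=13+4=17). clock=13
Op 5: tick 11 -> clock=24. purged={b.com}
Op 6: insert a.com -> 10.0.0.8 (expiry=24+9=33). clock=24
Op 7: insert b.com -> 10.0.0.2 (expiry=24+7=31). clock=24
Op 8: insert b.com -> 10.0.0.1 (expiry=24+9=33). clock=24
Op 9: insert b.com -> 10.0.0.6 (expiry=24+2=26). clock=24
Op 10: insert a.com -> 10.0.0.7 (expiry=24+5=29). clock=24
Op 11: tick 3 -> clock=27. purged={b.com}
Op 12: insert b.com -> 10.0.0.3 (expiry=27+3=30). clock=27
Op 13: insert a.com -> 10.0.0.1 (expiry=27+8=35). clock=27
Op 14: insert a.com -> 10.0.0.2 (expiry=27+9=36). clock=27
Op 15: tick 2 -> clock=29.
Op 16: tick 5 -> clock=34. purged={b.com}
Op 17: insert a.com -> 10.0.0.1 (expiry=34+4=38). clock=34
Op 18: tick 11 -> clock=45. purged={a.com}
Op 19: tick 2 -> clock=47.
lookup b.com: not in cache (expired or never inserted)

Answer: NXDOMAIN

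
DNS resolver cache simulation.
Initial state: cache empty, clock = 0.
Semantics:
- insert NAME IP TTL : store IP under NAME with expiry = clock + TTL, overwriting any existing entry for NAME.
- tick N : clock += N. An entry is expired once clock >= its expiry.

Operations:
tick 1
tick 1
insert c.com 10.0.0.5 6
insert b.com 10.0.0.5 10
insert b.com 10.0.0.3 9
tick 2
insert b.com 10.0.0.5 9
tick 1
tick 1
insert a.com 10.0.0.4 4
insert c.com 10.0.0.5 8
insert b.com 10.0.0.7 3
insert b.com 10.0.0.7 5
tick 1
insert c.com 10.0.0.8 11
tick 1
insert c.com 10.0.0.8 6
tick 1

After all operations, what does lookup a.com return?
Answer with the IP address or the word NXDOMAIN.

Op 1: tick 1 -> clock=1.
Op 2: tick 1 -> clock=2.
Op 3: insert c.com -> 10.0.0.5 (expiry=2+6=8). clock=2
Op 4: insert b.com -> 10.0.0.5 (expiry=2+10=12). clock=2
Op 5: insert b.com -> 10.0.0.3 (expiry=2+9=11). clock=2
Op 6: tick 2 -> clock=4.
Op 7: insert b.com -> 10.0.0.5 (expiry=4+9=13). clock=4
Op 8: tick 1 -> clock=5.
Op 9: tick 1 -> clock=6.
Op 10: insert a.com -> 10.0.0.4 (expiry=6+4=10). clock=6
Op 11: insert c.com -> 10.0.0.5 (expiry=6+8=14). clock=6
Op 12: insert b.com -> 10.0.0.7 (expiry=6+3=9). clock=6
Op 13: insert b.com -> 10.0.0.7 (expiry=6+5=11). clock=6
Op 14: tick 1 -> clock=7.
Op 15: insert c.com -> 10.0.0.8 (expiry=7+11=18). clock=7
Op 16: tick 1 -> clock=8.
Op 17: insert c.com -> 10.0.0.8 (expiry=8+6=14). clock=8
Op 18: tick 1 -> clock=9.
lookup a.com: present, ip=10.0.0.4 expiry=10 > clock=9

Answer: 10.0.0.4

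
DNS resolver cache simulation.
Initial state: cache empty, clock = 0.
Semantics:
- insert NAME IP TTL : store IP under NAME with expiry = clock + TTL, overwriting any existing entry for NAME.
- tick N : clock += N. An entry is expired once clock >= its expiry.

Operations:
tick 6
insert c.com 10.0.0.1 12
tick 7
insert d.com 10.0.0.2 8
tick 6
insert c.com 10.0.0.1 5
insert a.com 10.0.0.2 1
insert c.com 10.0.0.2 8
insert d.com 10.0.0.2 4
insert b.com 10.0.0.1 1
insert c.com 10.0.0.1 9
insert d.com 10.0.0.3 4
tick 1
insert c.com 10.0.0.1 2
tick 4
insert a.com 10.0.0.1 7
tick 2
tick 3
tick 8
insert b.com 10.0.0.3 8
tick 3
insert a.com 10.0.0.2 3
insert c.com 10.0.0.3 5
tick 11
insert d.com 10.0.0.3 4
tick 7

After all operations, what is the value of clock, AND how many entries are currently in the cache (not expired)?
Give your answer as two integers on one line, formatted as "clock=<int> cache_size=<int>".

Answer: clock=58 cache_size=0

Derivation:
Op 1: tick 6 -> clock=6.
Op 2: insert c.com -> 10.0.0.1 (expiry=6+12=18). clock=6
Op 3: tick 7 -> clock=13.
Op 4: insert d.com -> 10.0.0.2 (expiry=13+8=21). clock=13
Op 5: tick 6 -> clock=19. purged={c.com}
Op 6: insert c.com -> 10.0.0.1 (expiry=19+5=24). clock=19
Op 7: insert a.com -> 10.0.0.2 (expiry=19+1=20). clock=19
Op 8: insert c.com -> 10.0.0.2 (expiry=19+8=27). clock=19
Op 9: insert d.com -> 10.0.0.2 (expiry=19+4=23). clock=19
Op 10: insert b.com -> 10.0.0.1 (expiry=19+1=20). clock=19
Op 11: insert c.com -> 10.0.0.1 (expiry=19+9=28). clock=19
Op 12: insert d.com -> 10.0.0.3 (expiry=19+4=23). clock=19
Op 13: tick 1 -> clock=20. purged={a.com,b.com}
Op 14: insert c.com -> 10.0.0.1 (expiry=20+2=22). clock=20
Op 15: tick 4 -> clock=24. purged={c.com,d.com}
Op 16: insert a.com -> 10.0.0.1 (expiry=24+7=31). clock=24
Op 17: tick 2 -> clock=26.
Op 18: tick 3 -> clock=29.
Op 19: tick 8 -> clock=37. purged={a.com}
Op 20: insert b.com -> 10.0.0.3 (expiry=37+8=45). clock=37
Op 21: tick 3 -> clock=40.
Op 22: insert a.com -> 10.0.0.2 (expiry=40+3=43). clock=40
Op 23: insert c.com -> 10.0.0.3 (expiry=40+5=45). clock=40
Op 24: tick 11 -> clock=51. purged={a.com,b.com,c.com}
Op 25: insert d.com -> 10.0.0.3 (expiry=51+4=55). clock=51
Op 26: tick 7 -> clock=58. purged={d.com}
Final clock = 58
Final cache (unexpired): {} -> size=0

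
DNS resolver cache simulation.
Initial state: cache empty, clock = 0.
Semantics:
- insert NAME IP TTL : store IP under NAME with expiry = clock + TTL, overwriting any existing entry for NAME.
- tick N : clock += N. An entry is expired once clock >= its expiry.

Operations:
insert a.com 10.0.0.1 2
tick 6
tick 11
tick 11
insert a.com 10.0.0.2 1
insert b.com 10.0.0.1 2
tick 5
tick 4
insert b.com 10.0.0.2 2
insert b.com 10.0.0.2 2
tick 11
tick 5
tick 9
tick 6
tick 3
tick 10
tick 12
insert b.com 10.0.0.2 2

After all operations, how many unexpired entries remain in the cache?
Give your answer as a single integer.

Answer: 1

Derivation:
Op 1: insert a.com -> 10.0.0.1 (expiry=0+2=2). clock=0
Op 2: tick 6 -> clock=6. purged={a.com}
Op 3: tick 11 -> clock=17.
Op 4: tick 11 -> clock=28.
Op 5: insert a.com -> 10.0.0.2 (expiry=28+1=29). clock=28
Op 6: insert b.com -> 10.0.0.1 (expiry=28+2=30). clock=28
Op 7: tick 5 -> clock=33. purged={a.com,b.com}
Op 8: tick 4 -> clock=37.
Op 9: insert b.com -> 10.0.0.2 (expiry=37+2=39). clock=37
Op 10: insert b.com -> 10.0.0.2 (expiry=37+2=39). clock=37
Op 11: tick 11 -> clock=48. purged={b.com}
Op 12: tick 5 -> clock=53.
Op 13: tick 9 -> clock=62.
Op 14: tick 6 -> clock=68.
Op 15: tick 3 -> clock=71.
Op 16: tick 10 -> clock=81.
Op 17: tick 12 -> clock=93.
Op 18: insert b.com -> 10.0.0.2 (expiry=93+2=95). clock=93
Final cache (unexpired): {b.com} -> size=1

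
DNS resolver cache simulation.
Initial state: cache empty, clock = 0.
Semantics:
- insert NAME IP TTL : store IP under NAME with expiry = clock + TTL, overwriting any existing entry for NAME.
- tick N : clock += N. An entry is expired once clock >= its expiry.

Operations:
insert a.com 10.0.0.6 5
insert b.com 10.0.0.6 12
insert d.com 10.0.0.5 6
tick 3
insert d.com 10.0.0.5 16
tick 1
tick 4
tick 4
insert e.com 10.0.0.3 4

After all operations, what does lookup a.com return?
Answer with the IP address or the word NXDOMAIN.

Op 1: insert a.com -> 10.0.0.6 (expiry=0+5=5). clock=0
Op 2: insert b.com -> 10.0.0.6 (expiry=0+12=12). clock=0
Op 3: insert d.com -> 10.0.0.5 (expiry=0+6=6). clock=0
Op 4: tick 3 -> clock=3.
Op 5: insert d.com -> 10.0.0.5 (expiry=3+16=19). clock=3
Op 6: tick 1 -> clock=4.
Op 7: tick 4 -> clock=8. purged={a.com}
Op 8: tick 4 -> clock=12. purged={b.com}
Op 9: insert e.com -> 10.0.0.3 (expiry=12+4=16). clock=12
lookup a.com: not in cache (expired or never inserted)

Answer: NXDOMAIN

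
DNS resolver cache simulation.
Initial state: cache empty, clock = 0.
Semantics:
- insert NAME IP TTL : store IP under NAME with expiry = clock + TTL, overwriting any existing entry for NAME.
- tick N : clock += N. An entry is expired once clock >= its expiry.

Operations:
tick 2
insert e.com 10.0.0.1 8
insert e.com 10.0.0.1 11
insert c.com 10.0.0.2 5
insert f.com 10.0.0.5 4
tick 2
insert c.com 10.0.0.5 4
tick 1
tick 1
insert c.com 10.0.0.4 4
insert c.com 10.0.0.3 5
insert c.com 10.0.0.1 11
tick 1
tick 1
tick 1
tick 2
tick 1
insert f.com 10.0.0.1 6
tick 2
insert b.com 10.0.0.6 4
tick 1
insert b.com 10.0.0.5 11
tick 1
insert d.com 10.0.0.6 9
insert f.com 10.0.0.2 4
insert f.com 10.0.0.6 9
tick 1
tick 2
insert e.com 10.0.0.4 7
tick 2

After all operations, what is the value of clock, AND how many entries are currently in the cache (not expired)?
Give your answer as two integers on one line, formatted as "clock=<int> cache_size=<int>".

Answer: clock=21 cache_size=4

Derivation:
Op 1: tick 2 -> clock=2.
Op 2: insert e.com -> 10.0.0.1 (expiry=2+8=10). clock=2
Op 3: insert e.com -> 10.0.0.1 (expiry=2+11=13). clock=2
Op 4: insert c.com -> 10.0.0.2 (expiry=2+5=7). clock=2
Op 5: insert f.com -> 10.0.0.5 (expiry=2+4=6). clock=2
Op 6: tick 2 -> clock=4.
Op 7: insert c.com -> 10.0.0.5 (expiry=4+4=8). clock=4
Op 8: tick 1 -> clock=5.
Op 9: tick 1 -> clock=6. purged={f.com}
Op 10: insert c.com -> 10.0.0.4 (expiry=6+4=10). clock=6
Op 11: insert c.com -> 10.0.0.3 (expiry=6+5=11). clock=6
Op 12: insert c.com -> 10.0.0.1 (expiry=6+11=17). clock=6
Op 13: tick 1 -> clock=7.
Op 14: tick 1 -> clock=8.
Op 15: tick 1 -> clock=9.
Op 16: tick 2 -> clock=11.
Op 17: tick 1 -> clock=12.
Op 18: insert f.com -> 10.0.0.1 (expiry=12+6=18). clock=12
Op 19: tick 2 -> clock=14. purged={e.com}
Op 20: insert b.com -> 10.0.0.6 (expiry=14+4=18). clock=14
Op 21: tick 1 -> clock=15.
Op 22: insert b.com -> 10.0.0.5 (expiry=15+11=26). clock=15
Op 23: tick 1 -> clock=16.
Op 24: insert d.com -> 10.0.0.6 (expiry=16+9=25). clock=16
Op 25: insert f.com -> 10.0.0.2 (expiry=16+4=20). clock=16
Op 26: insert f.com -> 10.0.0.6 (expiry=16+9=25). clock=16
Op 27: tick 1 -> clock=17. purged={c.com}
Op 28: tick 2 -> clock=19.
Op 29: insert e.com -> 10.0.0.4 (expiry=19+7=26). clock=19
Op 30: tick 2 -> clock=21.
Final clock = 21
Final cache (unexpired): {b.com,d.com,e.com,f.com} -> size=4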